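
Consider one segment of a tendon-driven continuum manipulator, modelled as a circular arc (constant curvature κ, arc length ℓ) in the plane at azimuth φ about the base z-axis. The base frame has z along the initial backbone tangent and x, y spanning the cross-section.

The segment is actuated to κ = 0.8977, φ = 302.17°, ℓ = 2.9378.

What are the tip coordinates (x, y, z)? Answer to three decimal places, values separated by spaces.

1.112 -1.768 0.538

θ = κ·ℓ = 0.8977 × 2.9378 = 2.63726 rad
ρ = (1 − cos θ)/κ = (1 − -0.87550)/0.8977 = 2.08923
z = sin θ / κ = 0.48322/0.8977 = 0.53829
x = ρ cos φ = 2.08923 × cos(302.17°) = 1.11237
y = ρ sin φ = 2.08923 × sin(302.17°) = -1.76847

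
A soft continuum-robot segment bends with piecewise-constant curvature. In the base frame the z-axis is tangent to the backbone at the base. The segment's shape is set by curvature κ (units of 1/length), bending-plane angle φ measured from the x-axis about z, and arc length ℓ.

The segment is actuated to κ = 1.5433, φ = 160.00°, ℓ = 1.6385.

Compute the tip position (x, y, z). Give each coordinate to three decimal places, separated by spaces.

-1.107 0.403 0.373

θ = κ·ℓ = 1.5433 × 1.6385 = 2.52870 rad
ρ = (1 − cos θ)/κ = (1 − -0.81799)/1.5433 = 1.17799
z = sin θ / κ = 0.57524/1.5433 = 0.37273
x = ρ cos φ = 1.17799 × cos(160.00°) = -1.10694
y = ρ sin φ = 1.17799 × sin(160.00°) = 0.40289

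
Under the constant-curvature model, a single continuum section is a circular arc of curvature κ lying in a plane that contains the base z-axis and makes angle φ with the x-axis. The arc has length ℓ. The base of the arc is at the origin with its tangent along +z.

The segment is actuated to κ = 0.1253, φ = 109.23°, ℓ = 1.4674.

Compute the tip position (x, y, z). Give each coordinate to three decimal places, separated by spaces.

-0.044 0.127 1.459

θ = κ·ℓ = 0.1253 × 1.4674 = 0.18387 rad
ρ = (1 − cos θ)/κ = (1 − 0.98314)/0.1253 = 0.13452
z = sin θ / κ = 0.18283/0.1253 = 1.45915
x = ρ cos φ = 0.13452 × cos(109.23°) = -0.04431
y = ρ sin φ = 0.13452 × sin(109.23°) = 0.12702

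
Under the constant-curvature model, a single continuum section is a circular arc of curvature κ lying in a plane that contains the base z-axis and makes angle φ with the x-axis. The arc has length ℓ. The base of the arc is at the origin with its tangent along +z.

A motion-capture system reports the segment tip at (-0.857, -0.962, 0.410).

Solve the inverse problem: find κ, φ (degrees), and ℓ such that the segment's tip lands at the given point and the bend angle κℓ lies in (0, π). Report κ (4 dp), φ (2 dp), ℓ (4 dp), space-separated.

1.4096 228.30 1.7916

ρ = √(x²+y²) = √(-0.857² + -0.962²) = 1.28837
φ = atan2(y, x) mod 360° = atan2(-0.962, -0.857) = 228.3037°
|p|² = ρ² + z² = 1.28837² + 0.410² = 1.82799
κ = 2ρ / |p|² = 2×1.28837 / 1.82799 = 1.40960
θ = 2·atan2(ρ, z) = 2·atan2(1.28837, 0.410) = 2.52540 rad
ℓ = θ/κ = 2.52540/1.40960 = 1.79157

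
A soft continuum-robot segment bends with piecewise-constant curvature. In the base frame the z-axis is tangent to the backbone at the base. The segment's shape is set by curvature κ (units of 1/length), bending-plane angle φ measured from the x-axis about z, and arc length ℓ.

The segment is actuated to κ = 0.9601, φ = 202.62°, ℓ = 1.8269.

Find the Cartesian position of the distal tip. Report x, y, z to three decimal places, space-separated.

-1.137 -0.474 1.024

θ = κ·ℓ = 0.9601 × 1.8269 = 1.75401 rad
ρ = (1 − cos θ)/κ = (1 − -0.18219)/0.9601 = 1.23132
z = sin θ / κ = 0.98326/0.9601 = 1.02413
x = ρ cos φ = 1.23132 × cos(202.62°) = -1.13660
y = ρ sin φ = 1.23132 × sin(202.62°) = -0.47359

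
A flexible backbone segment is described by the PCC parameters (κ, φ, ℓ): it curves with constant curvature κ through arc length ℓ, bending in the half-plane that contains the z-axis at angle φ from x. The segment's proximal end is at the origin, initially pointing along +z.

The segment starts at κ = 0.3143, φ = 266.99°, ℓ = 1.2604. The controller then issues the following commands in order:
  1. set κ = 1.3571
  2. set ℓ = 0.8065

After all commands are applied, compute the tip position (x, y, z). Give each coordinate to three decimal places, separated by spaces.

initial: κ=0.3143, φ=266.99°, ℓ=1.2604
cmd 1: set κ=1.3571 → (κ,φ,ℓ)=(1.3571,266.99°,1.2604) → tip=(-0.0441,-0.8383,0.7297)
cmd 2: set ℓ=0.8065 → (κ,φ,ℓ)=(1.3571,266.99°,0.8065) → tip=(-0.0210,-0.3985,0.6549)

-0.021 -0.398 0.655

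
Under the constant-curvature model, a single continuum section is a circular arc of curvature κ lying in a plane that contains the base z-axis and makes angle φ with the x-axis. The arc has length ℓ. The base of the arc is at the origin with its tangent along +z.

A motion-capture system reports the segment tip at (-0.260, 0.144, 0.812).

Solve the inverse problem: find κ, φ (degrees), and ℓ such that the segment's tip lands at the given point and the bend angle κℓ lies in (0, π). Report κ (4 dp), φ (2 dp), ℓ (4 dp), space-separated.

0.7950 151.02 0.8827

ρ = √(x²+y²) = √(-0.260² + 0.144²) = 0.29721
φ = atan2(y, x) mod 360° = atan2(0.144, -0.260) = 151.0203°
|p|² = ρ² + z² = 0.29721² + 0.812² = 0.74768
κ = 2ρ / |p|² = 2×0.29721 / 0.74768 = 0.79503
θ = 2·atan2(ρ, z) = 2·atan2(0.29721, 0.812) = 0.70176 rad
ℓ = θ/κ = 0.70176/0.79503 = 0.88269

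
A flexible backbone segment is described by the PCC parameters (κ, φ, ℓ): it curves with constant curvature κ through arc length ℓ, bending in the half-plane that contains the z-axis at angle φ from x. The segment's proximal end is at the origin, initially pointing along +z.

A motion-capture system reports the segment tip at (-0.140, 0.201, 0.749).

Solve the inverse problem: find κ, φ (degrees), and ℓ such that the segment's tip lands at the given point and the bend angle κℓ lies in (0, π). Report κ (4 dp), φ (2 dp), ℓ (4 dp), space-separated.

0.7889 124.86 0.8013

ρ = √(x²+y²) = √(-0.140² + 0.201²) = 0.24495
φ = atan2(y, x) mod 360° = atan2(0.201, -0.140) = 124.8579°
|p|² = ρ² + z² = 0.24495² + 0.749² = 0.62100
κ = 2ρ / |p|² = 2×0.24495 / 0.62100 = 0.78889
θ = 2·atan2(ρ, z) = 2·atan2(0.24495, 0.749) = 0.63215 rad
ℓ = θ/κ = 0.63215/0.78889 = 0.80131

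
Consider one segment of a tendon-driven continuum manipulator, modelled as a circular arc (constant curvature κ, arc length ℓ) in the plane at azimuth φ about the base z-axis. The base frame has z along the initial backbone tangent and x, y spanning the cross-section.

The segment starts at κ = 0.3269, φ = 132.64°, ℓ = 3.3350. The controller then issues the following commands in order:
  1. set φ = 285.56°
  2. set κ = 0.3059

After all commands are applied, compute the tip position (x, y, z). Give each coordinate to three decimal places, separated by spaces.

0.418 -1.502 2.786

initial: κ=0.3269, φ=132.64°, ℓ=3.3350
cmd 1: set φ=285.56° → (κ,φ,ℓ)=(0.3269,285.56°,3.3350) → tip=(0.4412,-1.5846,2.7125)
cmd 2: set κ=0.3059 → (κ,φ,ℓ)=(0.3059,285.56°,3.3350) → tip=(0.4181,-1.5015,2.7859)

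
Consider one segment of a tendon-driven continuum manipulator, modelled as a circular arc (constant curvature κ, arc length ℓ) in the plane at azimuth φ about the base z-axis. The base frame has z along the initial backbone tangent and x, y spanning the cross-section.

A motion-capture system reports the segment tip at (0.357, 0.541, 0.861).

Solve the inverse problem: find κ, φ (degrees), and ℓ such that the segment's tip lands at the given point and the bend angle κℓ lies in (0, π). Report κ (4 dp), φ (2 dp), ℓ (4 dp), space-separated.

1.1161 56.58 1.1563

ρ = √(x²+y²) = √(0.357² + 0.541²) = 0.64817
φ = atan2(y, x) mod 360° = atan2(0.541, 0.357) = 56.5796°
|p|² = ρ² + z² = 0.64817² + 0.861² = 1.16145
κ = 2ρ / |p|² = 2×0.64817 / 1.16145 = 1.11615
θ = 2·atan2(ρ, z) = 2·atan2(0.64817, 0.861) = 1.29060 rad
ℓ = θ/κ = 1.29060/1.11615 = 1.15630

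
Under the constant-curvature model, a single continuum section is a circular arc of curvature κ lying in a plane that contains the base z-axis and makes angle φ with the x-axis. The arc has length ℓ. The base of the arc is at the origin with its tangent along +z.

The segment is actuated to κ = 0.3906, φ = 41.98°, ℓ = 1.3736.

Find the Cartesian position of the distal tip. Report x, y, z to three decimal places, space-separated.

0.267 0.241 1.309

θ = κ·ℓ = 0.3906 × 1.3736 = 0.53653 rad
ρ = (1 − cos θ)/κ = (1 − 0.85949)/0.3906 = 0.35973
z = sin θ / κ = 0.51116/0.3906 = 1.30864
x = ρ cos φ = 0.35973 × cos(41.98°) = 0.26742
y = ρ sin φ = 0.35973 × sin(41.98°) = 0.24061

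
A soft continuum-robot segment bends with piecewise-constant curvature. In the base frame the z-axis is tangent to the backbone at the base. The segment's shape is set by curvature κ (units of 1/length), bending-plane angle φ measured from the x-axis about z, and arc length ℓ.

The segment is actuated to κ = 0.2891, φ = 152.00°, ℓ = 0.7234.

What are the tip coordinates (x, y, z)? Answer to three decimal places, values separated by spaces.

-0.067 0.035 0.718

θ = κ·ℓ = 0.2891 × 0.7234 = 0.20913 rad
ρ = (1 − cos θ)/κ = (1 − 0.97821)/0.2891 = 0.07537
z = sin θ / κ = 0.20761/0.2891 = 0.71814
x = ρ cos φ = 0.07537 × cos(152.00°) = -0.06655
y = ρ sin φ = 0.07537 × sin(152.00°) = 0.03538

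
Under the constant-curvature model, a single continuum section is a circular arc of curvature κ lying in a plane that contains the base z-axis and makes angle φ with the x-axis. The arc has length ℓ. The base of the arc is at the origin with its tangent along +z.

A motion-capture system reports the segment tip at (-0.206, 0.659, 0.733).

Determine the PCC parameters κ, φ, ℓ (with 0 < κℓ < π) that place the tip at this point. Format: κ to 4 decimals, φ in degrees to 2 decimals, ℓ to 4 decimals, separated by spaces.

1.3618 107.36 1.1096

ρ = √(x²+y²) = √(-0.206² + 0.659²) = 0.69045
φ = atan2(y, x) mod 360° = atan2(0.659, -0.206) = 107.3590°
|p|² = ρ² + z² = 0.69045² + 0.733² = 1.01401
κ = 2ρ / |p|² = 2×0.69045 / 1.01401 = 1.36182
θ = 2·atan2(ρ, z) = 2·atan2(0.69045, 0.733) = 1.51103 rad
ℓ = θ/κ = 1.51103/1.36182 = 1.10956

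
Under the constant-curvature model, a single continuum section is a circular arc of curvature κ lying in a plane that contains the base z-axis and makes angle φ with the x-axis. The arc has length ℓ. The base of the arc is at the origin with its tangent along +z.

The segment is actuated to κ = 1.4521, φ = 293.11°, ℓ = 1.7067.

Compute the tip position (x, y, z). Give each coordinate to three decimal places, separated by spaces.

θ = κ·ℓ = 1.4521 × 1.7067 = 2.47830 rad
ρ = (1 − cos θ)/κ = (1 − -0.78797)/1.4521 = 1.23130
z = sin θ / κ = 0.61572/1.4521 = 0.42402
x = ρ cos φ = 1.23130 × cos(293.11°) = 0.48328
y = ρ sin φ = 1.23130 × sin(293.11°) = -1.13249

0.483 -1.132 0.424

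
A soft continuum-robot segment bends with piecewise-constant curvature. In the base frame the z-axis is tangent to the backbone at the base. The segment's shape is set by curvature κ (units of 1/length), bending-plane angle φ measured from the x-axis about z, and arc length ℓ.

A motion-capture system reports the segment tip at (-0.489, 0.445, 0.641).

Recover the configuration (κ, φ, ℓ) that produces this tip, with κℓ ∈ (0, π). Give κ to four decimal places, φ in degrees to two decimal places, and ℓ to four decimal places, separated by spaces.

ρ = √(x²+y²) = √(-0.489² + 0.445²) = 0.66117
φ = atan2(y, x) mod 360° = atan2(0.445, -0.489) = 137.6972°
|p|² = ρ² + z² = 0.66117² + 0.641² = 0.84803
κ = 2ρ / |p|² = 2×0.66117 / 0.84803 = 1.55931
θ = 2·atan2(ρ, z) = 2·atan2(0.66117, 0.641) = 1.60177 rad
ℓ = θ/κ = 1.60177/1.55931 = 1.02723

1.5593 137.70 1.0272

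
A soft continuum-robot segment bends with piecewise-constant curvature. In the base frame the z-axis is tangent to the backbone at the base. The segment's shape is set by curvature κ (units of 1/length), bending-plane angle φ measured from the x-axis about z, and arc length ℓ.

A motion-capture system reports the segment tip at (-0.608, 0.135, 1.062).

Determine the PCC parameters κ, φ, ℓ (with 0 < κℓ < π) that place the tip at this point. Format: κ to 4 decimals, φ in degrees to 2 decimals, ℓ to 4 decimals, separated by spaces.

ρ = √(x²+y²) = √(-0.608² + 0.135²) = 0.62281
φ = atan2(y, x) mod 360° = atan2(0.135, -0.608) = 167.4812°
|p|² = ρ² + z² = 0.62281² + 1.062² = 1.51573
κ = 2ρ / |p|² = 2×0.62281 / 1.51573 = 0.82179
θ = 2·atan2(ρ, z) = 2·atan2(0.62281, 1.062) = 1.06079 rad
ℓ = θ/κ = 1.06079/0.82179 = 1.29083

0.8218 167.48 1.2908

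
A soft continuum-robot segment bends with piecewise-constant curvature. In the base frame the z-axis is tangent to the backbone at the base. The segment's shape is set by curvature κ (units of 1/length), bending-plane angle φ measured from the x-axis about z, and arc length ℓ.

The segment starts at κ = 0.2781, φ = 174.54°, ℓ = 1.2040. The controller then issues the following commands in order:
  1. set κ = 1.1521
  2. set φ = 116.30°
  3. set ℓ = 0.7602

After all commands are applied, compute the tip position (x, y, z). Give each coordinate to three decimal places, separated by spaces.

initial: κ=0.2781, φ=174.54°, ℓ=1.2040
cmd 1: set κ=1.1521 → (κ,φ,ℓ)=(1.1521,174.54°,1.2040) → tip=(-0.7062,0.0675,0.8534)
cmd 2: set φ=116.30° → (κ,φ,ℓ)=(1.1521,116.30°,1.2040) → tip=(-0.3143,0.6360,0.8534)
cmd 3: set ℓ=0.7602 → (κ,φ,ℓ)=(1.1521,116.30°,0.7602) → tip=(-0.1383,0.2798,0.6667)

-0.138 0.280 0.667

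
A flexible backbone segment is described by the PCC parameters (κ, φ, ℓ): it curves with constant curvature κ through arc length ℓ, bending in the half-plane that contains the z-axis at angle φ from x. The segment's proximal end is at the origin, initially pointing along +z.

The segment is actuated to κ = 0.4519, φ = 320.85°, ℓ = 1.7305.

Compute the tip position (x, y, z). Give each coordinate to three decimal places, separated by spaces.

θ = κ·ℓ = 0.4519 × 1.7305 = 0.78201 rad
ρ = (1 − cos θ)/κ = (1 − 0.70950)/0.4519 = 0.64285
z = sin θ / κ = 0.70471/0.4519 = 1.55944
x = ρ cos φ = 0.64285 × cos(320.85°) = 0.49853
y = ρ sin φ = 0.64285 × sin(320.85°) = -0.40586

0.499 -0.406 1.559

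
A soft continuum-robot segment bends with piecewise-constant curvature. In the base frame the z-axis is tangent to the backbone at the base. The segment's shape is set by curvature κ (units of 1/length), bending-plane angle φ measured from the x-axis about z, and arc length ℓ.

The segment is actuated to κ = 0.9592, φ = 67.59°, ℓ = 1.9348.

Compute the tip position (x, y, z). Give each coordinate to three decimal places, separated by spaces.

θ = κ·ℓ = 0.9592 × 1.9348 = 1.85586 rad
ρ = (1 − cos θ)/κ = (1 − -0.28122)/0.9592 = 1.33572
z = sin θ / κ = 0.95964/0.9592 = 1.00046
x = ρ cos φ = 1.33572 × cos(67.59°) = 0.50922
y = ρ sin φ = 1.33572 × sin(67.59°) = 1.23484

0.509 1.235 1.000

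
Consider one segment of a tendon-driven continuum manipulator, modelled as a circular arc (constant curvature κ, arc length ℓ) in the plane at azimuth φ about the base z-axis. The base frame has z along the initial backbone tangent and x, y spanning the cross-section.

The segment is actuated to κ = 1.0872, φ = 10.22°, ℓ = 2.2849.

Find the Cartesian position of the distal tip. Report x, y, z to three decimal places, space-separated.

θ = κ·ℓ = 1.0872 × 2.2849 = 2.48414 rad
ρ = (1 − cos θ)/κ = (1 − -0.79155)/1.0872 = 1.64786
z = sin θ / κ = 0.61110/1.0872 = 0.56209
x = ρ cos φ = 1.64786 × cos(10.22°) = 1.62171
y = ρ sin φ = 1.64786 × sin(10.22°) = 0.29238

1.622 0.292 0.562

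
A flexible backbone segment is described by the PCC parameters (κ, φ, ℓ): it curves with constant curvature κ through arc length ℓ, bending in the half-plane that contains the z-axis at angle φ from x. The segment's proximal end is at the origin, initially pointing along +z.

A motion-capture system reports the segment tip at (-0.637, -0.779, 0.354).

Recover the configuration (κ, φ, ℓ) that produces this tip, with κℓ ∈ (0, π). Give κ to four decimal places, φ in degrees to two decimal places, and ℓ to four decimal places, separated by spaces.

1.7686 230.73 1.3938

ρ = √(x²+y²) = √(-0.637² + -0.779²) = 1.00629
φ = atan2(y, x) mod 360° = atan2(-0.779, -0.637) = 230.7266°
|p|² = ρ² + z² = 1.00629² + 0.354² = 1.13793
κ = 2ρ / |p|² = 2×1.00629 / 1.13793 = 1.76863
θ = 2·atan2(ρ, z) = 2·atan2(1.00629, 0.354) = 2.46506 rad
ℓ = θ/κ = 2.46506/1.76863 = 1.39377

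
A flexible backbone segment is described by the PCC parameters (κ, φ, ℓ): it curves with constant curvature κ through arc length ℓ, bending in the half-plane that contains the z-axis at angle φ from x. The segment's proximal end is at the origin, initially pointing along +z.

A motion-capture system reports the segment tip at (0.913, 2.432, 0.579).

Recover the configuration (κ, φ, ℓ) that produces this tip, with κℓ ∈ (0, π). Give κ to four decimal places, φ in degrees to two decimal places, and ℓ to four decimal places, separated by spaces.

0.7335 69.42 3.6852

ρ = √(x²+y²) = √(0.913² + 2.432²) = 2.59773
φ = atan2(y, x) mod 360° = atan2(2.432, 0.913) = 69.4233°
|p|² = ρ² + z² = 2.59773² + 0.579² = 7.08343
κ = 2ρ / |p|² = 2×2.59773 / 7.08343 = 0.73347
θ = 2·atan2(ρ, z) = 2·atan2(2.59773, 0.579) = 2.70299 rad
ℓ = θ/κ = 2.70299/0.73347 = 3.68523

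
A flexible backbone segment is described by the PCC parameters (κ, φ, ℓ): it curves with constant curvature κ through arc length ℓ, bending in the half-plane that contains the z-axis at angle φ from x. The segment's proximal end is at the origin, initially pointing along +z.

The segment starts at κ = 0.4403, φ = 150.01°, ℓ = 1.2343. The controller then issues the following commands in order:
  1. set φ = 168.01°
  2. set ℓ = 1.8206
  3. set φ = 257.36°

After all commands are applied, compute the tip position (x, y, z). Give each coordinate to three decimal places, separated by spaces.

-0.151 -0.675 1.632

initial: κ=0.4403, φ=150.01°, ℓ=1.2343
cmd 1: set φ=168.01° → (κ,φ,ℓ)=(0.4403,168.01°,1.2343) → tip=(-0.3201,0.0680,1.1744)
cmd 2: set ℓ=1.8206 → (κ,φ,ℓ)=(0.4403,168.01°,1.8206) → tip=(-0.6764,0.1436,1.6318)
cmd 3: set φ=257.36° → (κ,φ,ℓ)=(0.4403,257.36°,1.8206) → tip=(-0.1513,-0.6747,1.6318)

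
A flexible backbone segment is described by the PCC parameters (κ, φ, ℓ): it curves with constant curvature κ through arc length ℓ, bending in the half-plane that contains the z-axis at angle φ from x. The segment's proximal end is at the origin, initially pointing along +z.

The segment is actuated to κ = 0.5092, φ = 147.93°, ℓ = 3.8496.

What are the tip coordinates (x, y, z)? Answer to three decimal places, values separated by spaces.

θ = κ·ℓ = 0.5092 × 3.8496 = 1.96022 rad
ρ = (1 − cos θ)/κ = (1 − -0.37965)/0.5092 = 2.70945
z = sin θ / κ = 0.92513/0.5092 = 1.81683
x = ρ cos φ = 2.70945 × cos(147.93°) = -2.29599
y = ρ sin φ = 2.70945 × sin(147.93°) = 1.43860

-2.296 1.439 1.817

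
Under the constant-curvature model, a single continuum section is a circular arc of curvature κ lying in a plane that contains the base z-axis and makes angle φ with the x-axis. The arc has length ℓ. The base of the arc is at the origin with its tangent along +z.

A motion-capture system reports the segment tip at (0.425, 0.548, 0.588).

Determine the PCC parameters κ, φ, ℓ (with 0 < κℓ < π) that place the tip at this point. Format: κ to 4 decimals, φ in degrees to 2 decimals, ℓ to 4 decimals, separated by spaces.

1.6778 52.20 1.0341

ρ = √(x²+y²) = √(0.425² + 0.548²) = 0.69349
φ = atan2(y, x) mod 360° = atan2(0.548, 0.425) = 52.2047°
|p|² = ρ² + z² = 0.69349² + 0.588² = 0.82667
κ = 2ρ / |p|² = 2×0.69349 / 0.82667 = 1.67779
θ = 2·atan2(ρ, z) = 2·atan2(0.69349, 0.588) = 1.73506 rad
ℓ = θ/κ = 1.73506/1.67779 = 1.03414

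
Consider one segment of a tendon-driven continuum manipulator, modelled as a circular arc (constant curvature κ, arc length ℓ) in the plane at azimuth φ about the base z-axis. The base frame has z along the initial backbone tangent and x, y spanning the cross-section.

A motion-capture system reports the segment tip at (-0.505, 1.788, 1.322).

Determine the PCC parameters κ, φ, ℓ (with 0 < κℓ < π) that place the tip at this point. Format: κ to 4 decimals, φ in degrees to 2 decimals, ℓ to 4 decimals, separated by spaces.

ρ = √(x²+y²) = √(-0.505² + 1.788²) = 1.85795
φ = atan2(y, x) mod 360° = atan2(1.788, -0.505) = 105.7717°
|p|² = ρ² + z² = 1.85795² + 1.322² = 5.19965
κ = 2ρ / |p|² = 2×1.85795 / 5.19965 = 0.71464
θ = 2·atan2(ρ, z) = 2·atan2(1.85795, 1.322) = 1.90474 rad
ℓ = θ/κ = 1.90474/0.71464 = 2.66530

0.7146 105.77 2.6653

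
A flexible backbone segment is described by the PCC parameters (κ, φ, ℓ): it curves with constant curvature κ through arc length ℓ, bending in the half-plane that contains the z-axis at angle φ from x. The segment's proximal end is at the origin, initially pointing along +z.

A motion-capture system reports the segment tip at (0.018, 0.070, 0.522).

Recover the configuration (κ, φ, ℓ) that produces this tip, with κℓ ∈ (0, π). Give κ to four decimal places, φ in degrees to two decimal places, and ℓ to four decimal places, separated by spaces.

0.5205 75.58 0.5286

ρ = √(x²+y²) = √(0.018² + 0.070²) = 0.07228
φ = atan2(y, x) mod 360° = atan2(0.070, 0.018) = 75.5792°
|p|² = ρ² + z² = 0.07228² + 0.522² = 0.27771
κ = 2ρ / |p|² = 2×0.07228 / 0.27771 = 0.52053
θ = 2·atan2(ρ, z) = 2·atan2(0.07228, 0.522) = 0.27517 rad
ℓ = θ/κ = 0.27517/0.52053 = 0.52865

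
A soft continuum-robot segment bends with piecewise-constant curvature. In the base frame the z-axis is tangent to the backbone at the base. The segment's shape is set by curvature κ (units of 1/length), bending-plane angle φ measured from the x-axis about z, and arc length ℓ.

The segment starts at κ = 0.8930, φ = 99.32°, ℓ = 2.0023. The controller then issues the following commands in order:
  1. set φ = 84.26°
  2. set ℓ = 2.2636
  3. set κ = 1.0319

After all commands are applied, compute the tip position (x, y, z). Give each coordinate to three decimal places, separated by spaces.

initial: κ=0.8930, φ=99.32°, ℓ=2.0023
cmd 1: set φ=84.26° → (κ,φ,ℓ)=(0.8930,84.26°,2.0023) → tip=(0.1361,1.3544,1.0935)
cmd 2: set ℓ=2.2636 → (κ,φ,ℓ)=(0.8930,84.26°,2.2636) → tip=(0.1608,1.5994,1.0080)
cmd 3: set κ=1.0319 → (κ,φ,ℓ)=(1.0319,84.26°,2.2636) → tip=(0.1640,1.6320,0.6991)

0.164 1.632 0.699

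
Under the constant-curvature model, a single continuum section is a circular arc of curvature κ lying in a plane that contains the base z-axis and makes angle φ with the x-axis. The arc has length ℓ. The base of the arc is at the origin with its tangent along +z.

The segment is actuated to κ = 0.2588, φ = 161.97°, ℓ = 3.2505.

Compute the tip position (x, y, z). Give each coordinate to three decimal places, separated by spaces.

θ = κ·ℓ = 0.2588 × 3.2505 = 0.84123 rad
ρ = (1 − cos θ)/κ = (1 − 0.66655)/0.2588 = 1.28846
z = sin θ / κ = 0.74546/0.2588 = 2.88046
x = ρ cos φ = 1.28846 × cos(161.97°) = -1.22519
y = ρ sin φ = 1.28846 × sin(161.97°) = 0.39880

-1.225 0.399 2.880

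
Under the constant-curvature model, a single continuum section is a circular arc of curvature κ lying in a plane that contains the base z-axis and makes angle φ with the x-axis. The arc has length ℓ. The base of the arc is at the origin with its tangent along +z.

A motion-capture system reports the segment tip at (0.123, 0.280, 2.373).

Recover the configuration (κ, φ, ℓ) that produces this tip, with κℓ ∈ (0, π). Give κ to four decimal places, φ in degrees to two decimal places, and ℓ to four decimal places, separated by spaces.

ρ = √(x²+y²) = √(0.123² + 0.280²) = 0.30583
φ = atan2(y, x) mod 360° = atan2(0.280, 0.123) = 66.2848°
|p|² = ρ² + z² = 0.30583² + 2.373² = 5.72466
κ = 2ρ / |p|² = 2×0.30583 / 5.72466 = 0.10684
θ = 2·atan2(ρ, z) = 2·atan2(0.30583, 2.373) = 0.25634 rad
ℓ = θ/κ = 0.25634/0.10684 = 2.39919

0.1068 66.28 2.3992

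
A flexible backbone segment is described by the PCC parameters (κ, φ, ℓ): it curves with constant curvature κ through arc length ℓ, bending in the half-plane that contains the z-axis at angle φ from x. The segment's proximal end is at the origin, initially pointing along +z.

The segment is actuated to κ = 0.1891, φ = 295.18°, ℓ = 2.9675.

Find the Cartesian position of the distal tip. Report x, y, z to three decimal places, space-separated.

0.345 -0.734 2.814

θ = κ·ℓ = 0.1891 × 2.9675 = 0.56115 rad
ρ = (1 − cos θ)/κ = (1 − 0.84664)/0.1891 = 0.81099
z = sin θ / κ = 0.53216/0.1891 = 2.81419
x = ρ cos φ = 0.81099 × cos(295.18°) = 0.34505
y = ρ sin φ = 0.81099 × sin(295.18°) = -0.73393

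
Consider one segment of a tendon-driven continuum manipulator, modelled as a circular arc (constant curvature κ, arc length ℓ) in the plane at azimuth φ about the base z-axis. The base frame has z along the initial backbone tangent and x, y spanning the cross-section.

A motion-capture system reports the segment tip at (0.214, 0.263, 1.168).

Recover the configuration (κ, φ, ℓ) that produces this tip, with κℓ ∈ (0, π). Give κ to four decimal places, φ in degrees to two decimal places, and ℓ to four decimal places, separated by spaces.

ρ = √(x²+y²) = √(0.214² + 0.263²) = 0.33906
φ = atan2(y, x) mod 360° = atan2(0.263, 0.214) = 50.8652°
|p|² = ρ² + z² = 0.33906² + 1.168² = 1.47919
κ = 2ρ / |p|² = 2×0.33906 / 1.47919 = 0.45845
θ = 2·atan2(ρ, z) = 2·atan2(0.33906, 1.168) = 0.56506 rad
ℓ = θ/κ = 0.56506/0.45845 = 1.23255

0.4584 50.87 1.2326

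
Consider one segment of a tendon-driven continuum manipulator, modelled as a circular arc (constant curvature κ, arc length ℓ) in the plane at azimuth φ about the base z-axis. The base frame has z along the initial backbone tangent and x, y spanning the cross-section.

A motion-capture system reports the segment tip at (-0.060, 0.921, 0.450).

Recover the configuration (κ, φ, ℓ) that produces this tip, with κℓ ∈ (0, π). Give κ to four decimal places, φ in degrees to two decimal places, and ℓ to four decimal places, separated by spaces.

1.7508 93.73 1.2762

ρ = √(x²+y²) = √(-0.060² + 0.921²) = 0.92295
φ = atan2(y, x) mod 360° = atan2(0.921, -0.060) = 93.7274°
|p|² = ρ² + z² = 0.92295² + 0.450² = 1.05434
κ = 2ρ / |p|² = 2×0.92295 / 1.05434 = 1.75077
θ = 2·atan2(ρ, z) = 2·atan2(0.92295, 0.450) = 2.23429 rad
ℓ = θ/κ = 2.23429/1.75077 = 1.27618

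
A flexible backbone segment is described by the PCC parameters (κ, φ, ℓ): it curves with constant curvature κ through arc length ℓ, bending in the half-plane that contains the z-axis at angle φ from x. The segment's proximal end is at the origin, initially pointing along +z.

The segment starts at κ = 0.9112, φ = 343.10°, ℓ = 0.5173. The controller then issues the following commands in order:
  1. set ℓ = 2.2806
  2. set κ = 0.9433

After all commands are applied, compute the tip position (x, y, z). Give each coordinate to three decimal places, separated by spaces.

1.571 -0.477 0.886

initial: κ=0.9112, φ=343.10°, ℓ=0.5173
cmd 1: set ℓ=2.2806 → (κ,φ,ℓ)=(0.9112,343.10°,2.2806) → tip=(1.5602,-0.4740,0.9592)
cmd 2: set κ=0.9433 → (κ,φ,ℓ)=(0.9433,343.10°,2.2806) → tip=(1.5706,-0.4772,0.8865)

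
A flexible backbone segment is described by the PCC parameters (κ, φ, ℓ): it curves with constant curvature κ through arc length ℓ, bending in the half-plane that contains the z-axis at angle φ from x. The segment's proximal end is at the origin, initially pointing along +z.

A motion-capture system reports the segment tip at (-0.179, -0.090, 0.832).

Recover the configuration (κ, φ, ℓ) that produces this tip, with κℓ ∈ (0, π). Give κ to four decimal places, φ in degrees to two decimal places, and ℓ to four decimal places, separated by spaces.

ρ = √(x²+y²) = √(-0.179² + -0.090²) = 0.20035
φ = atan2(y, x) mod 360° = atan2(-0.090, -0.179) = 206.6929°
|p|² = ρ² + z² = 0.20035² + 0.832² = 0.73236
κ = 2ρ / |p|² = 2×0.20035 / 0.73236 = 0.54714
θ = 2·atan2(ρ, z) = 2·atan2(0.20035, 0.832) = 0.47262 rad
ℓ = θ/κ = 0.47262/0.54714 = 0.86380

0.5471 206.69 0.8638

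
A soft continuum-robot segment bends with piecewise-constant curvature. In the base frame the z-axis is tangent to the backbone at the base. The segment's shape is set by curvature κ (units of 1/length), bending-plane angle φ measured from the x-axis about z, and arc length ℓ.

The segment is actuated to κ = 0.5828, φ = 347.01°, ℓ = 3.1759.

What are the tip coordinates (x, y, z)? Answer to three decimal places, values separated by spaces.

θ = κ·ℓ = 0.5828 × 3.1759 = 1.85091 rad
ρ = (1 − cos θ)/κ = (1 − -0.27647)/0.5828 = 2.19024
z = sin θ / κ = 0.96102/0.5828 = 1.64898
x = ρ cos φ = 2.19024 × cos(347.01°) = 2.13419
y = ρ sin φ = 2.19024 × sin(347.01°) = -0.49232

2.134 -0.492 1.649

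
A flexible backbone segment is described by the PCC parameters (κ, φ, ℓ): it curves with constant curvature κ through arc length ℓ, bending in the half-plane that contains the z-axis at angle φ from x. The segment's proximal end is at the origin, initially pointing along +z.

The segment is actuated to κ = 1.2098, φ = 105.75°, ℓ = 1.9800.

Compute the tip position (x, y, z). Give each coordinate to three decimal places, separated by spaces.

θ = κ·ℓ = 1.2098 × 1.9800 = 2.39540 rad
ρ = (1 − cos θ)/κ = (1 − -0.73428)/1.2098 = 1.43353
z = sin θ / κ = 0.67885/1.2098 = 0.56112
x = ρ cos φ = 1.43353 × cos(105.75°) = -0.38912
y = ρ sin φ = 1.43353 × sin(105.75°) = 1.37971

-0.389 1.380 0.561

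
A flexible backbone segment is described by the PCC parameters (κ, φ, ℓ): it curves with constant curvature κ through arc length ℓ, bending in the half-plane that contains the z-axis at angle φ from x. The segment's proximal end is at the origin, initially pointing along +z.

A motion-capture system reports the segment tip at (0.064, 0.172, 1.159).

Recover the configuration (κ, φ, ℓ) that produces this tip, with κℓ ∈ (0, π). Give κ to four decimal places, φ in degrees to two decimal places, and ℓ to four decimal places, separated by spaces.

ρ = √(x²+y²) = √(0.064² + 0.172²) = 0.18352
φ = atan2(y, x) mod 360° = atan2(0.172, 0.064) = 69.5901°
|p|² = ρ² + z² = 0.18352² + 1.159² = 1.37696
κ = 2ρ / |p|² = 2×0.18352 / 1.37696 = 0.26656
θ = 2·atan2(ρ, z) = 2·atan2(0.18352, 1.159) = 0.31408 rad
ℓ = θ/κ = 0.31408/0.26656 = 1.17828

0.2666 69.59 1.1783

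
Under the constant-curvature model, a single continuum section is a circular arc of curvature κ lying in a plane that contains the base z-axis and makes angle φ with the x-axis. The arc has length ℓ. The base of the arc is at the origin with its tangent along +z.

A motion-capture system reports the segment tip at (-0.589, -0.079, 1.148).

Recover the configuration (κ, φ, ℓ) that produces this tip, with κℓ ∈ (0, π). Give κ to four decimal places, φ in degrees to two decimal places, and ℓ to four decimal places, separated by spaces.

ρ = √(x²+y²) = √(-0.589² + -0.079²) = 0.59427
φ = atan2(y, x) mod 360° = atan2(-0.079, -0.589) = 187.6392°
|p|² = ρ² + z² = 0.59427² + 1.148² = 1.67107
κ = 2ρ / |p|² = 2×0.59427 / 1.67107 = 0.71125
θ = 2·atan2(ρ, z) = 2·atan2(0.59427, 1.148) = 0.95535 rad
ℓ = θ/κ = 0.95535/0.71125 = 1.34320

0.7113 187.64 1.3432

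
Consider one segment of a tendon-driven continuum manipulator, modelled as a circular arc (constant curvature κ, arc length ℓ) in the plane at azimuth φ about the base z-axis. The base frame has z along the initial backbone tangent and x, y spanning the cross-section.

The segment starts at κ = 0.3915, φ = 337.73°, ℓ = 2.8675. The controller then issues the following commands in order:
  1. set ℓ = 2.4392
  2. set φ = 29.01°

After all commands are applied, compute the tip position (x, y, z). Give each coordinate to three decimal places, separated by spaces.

initial: κ=0.3915, φ=337.73°, ℓ=2.8675
cmd 1: set ℓ=2.4392 → (κ,φ,ℓ)=(0.3915,337.73°,2.4392) → tip=(0.9983,-0.4088,2.0850)
cmd 2: set φ=29.01° → (κ,φ,ℓ)=(0.3915,29.01°,2.4392) → tip=(0.9434,0.5232,2.0850)

0.943 0.523 2.085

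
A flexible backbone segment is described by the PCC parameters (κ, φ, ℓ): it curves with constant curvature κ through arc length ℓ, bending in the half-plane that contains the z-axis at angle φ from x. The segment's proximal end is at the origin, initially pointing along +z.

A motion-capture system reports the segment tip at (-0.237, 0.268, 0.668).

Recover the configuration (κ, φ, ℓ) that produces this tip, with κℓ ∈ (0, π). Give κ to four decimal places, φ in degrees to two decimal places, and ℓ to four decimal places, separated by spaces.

ρ = √(x²+y²) = √(-0.237² + 0.268²) = 0.35776
φ = atan2(y, x) mod 360° = atan2(0.268, -0.237) = 131.4872°
|p|² = ρ² + z² = 0.35776² + 0.668² = 0.57422
κ = 2ρ / |p|² = 2×0.35776 / 0.57422 = 1.24608
θ = 2·atan2(ρ, z) = 2·atan2(0.35776, 0.668) = 0.98339 rad
ℓ = θ/κ = 0.98339/1.24608 = 0.78919

1.2461 131.49 0.7892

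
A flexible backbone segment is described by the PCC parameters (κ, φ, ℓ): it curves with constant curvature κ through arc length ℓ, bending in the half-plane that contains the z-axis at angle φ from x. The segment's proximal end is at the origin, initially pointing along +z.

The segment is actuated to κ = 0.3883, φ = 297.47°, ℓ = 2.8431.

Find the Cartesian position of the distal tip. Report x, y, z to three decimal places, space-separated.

0.653 -1.257 2.300

θ = κ·ℓ = 0.3883 × 2.8431 = 1.10398 rad
ρ = (1 − cos θ)/κ = (1 − 0.45005)/0.3883 = 1.41630
z = sin θ / κ = 0.89300/0.3883 = 2.29978
x = ρ cos φ = 1.41630 × cos(297.47°) = 0.65332
y = ρ sin φ = 1.41630 × sin(297.47°) = -1.25662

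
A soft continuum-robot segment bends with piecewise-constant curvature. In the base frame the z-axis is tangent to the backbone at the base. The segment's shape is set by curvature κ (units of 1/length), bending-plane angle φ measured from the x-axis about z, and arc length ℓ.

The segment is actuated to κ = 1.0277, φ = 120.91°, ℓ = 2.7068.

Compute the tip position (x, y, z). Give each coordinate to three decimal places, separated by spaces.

θ = κ·ℓ = 1.0277 × 2.7068 = 2.78178 rad
ρ = (1 − cos θ)/κ = (1 − -0.93596)/1.0277 = 1.88378
z = sin θ / κ = 0.35210/1.0277 = 0.34261
x = ρ cos φ = 1.88378 × cos(120.91°) = -0.96768
y = ρ sin φ = 1.88378 × sin(120.91°) = 1.61624

-0.968 1.616 0.343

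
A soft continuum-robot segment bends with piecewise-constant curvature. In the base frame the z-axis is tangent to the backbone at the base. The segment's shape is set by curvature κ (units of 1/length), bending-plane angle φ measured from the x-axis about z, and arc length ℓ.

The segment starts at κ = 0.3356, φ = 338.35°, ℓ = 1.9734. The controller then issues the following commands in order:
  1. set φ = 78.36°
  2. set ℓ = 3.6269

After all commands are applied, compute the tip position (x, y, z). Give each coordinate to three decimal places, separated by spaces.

initial: κ=0.3356, φ=338.35°, ℓ=1.9734
cmd 1: set φ=78.36° → (κ,φ,ℓ)=(0.3356,78.36°,1.9734) → tip=(0.1271,0.6170,1.8323)
cmd 2: set ℓ=3.6269 → (κ,φ,ℓ)=(0.3356,78.36°,3.6269) → tip=(0.3930,1.9078,2.7954)

0.393 1.908 2.795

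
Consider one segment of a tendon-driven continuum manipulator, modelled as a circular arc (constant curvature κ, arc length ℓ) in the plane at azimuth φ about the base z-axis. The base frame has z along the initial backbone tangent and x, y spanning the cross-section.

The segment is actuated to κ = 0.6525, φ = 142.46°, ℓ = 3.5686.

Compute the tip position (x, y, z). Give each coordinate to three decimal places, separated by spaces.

-2.050 1.576 1.113

θ = κ·ℓ = 0.6525 × 3.5686 = 2.32851 rad
ρ = (1 − cos θ)/κ = (1 − -0.68726)/0.6525 = 2.58584
z = sin θ / κ = 0.72641/0.6525 = 1.11327
x = ρ cos φ = 2.58584 × cos(142.46°) = -2.05039
y = ρ sin φ = 2.58584 × sin(142.46°) = 1.57559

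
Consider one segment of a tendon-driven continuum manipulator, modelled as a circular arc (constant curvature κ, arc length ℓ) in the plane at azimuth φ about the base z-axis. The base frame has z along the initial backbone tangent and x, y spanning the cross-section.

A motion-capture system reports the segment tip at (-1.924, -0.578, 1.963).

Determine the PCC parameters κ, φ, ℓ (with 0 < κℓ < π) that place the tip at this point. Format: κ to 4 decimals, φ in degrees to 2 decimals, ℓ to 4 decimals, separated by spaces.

ρ = √(x²+y²) = √(-1.924² + -0.578²) = 2.00894
φ = atan2(y, x) mod 360° = atan2(-0.578, -1.924) = 196.7211°
|p|² = ρ² + z² = 2.00894² + 1.963² = 7.88923
κ = 2ρ / |p|² = 2×2.00894 / 7.88923 = 0.50929
θ = 2·atan2(ρ, z) = 2·atan2(2.00894, 1.963) = 1.59393 rad
ℓ = θ/κ = 1.59393/0.50929 = 3.12972

0.5093 196.72 3.1297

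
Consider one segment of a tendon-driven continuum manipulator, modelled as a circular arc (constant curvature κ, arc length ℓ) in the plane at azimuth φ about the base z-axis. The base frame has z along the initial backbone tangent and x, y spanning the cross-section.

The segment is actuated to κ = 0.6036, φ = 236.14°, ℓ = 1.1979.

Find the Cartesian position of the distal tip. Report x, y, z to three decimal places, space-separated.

-0.231 -0.344 1.096

θ = κ·ℓ = 0.6036 × 1.1979 = 0.72305 rad
ρ = (1 − cos θ)/κ = (1 − 0.74979)/0.6036 = 0.41453
z = sin θ / κ = 0.66168/0.6036 = 1.09622
x = ρ cos φ = 0.41453 × cos(236.14°) = -0.23096
y = ρ sin φ = 0.41453 × sin(236.14°) = -0.34423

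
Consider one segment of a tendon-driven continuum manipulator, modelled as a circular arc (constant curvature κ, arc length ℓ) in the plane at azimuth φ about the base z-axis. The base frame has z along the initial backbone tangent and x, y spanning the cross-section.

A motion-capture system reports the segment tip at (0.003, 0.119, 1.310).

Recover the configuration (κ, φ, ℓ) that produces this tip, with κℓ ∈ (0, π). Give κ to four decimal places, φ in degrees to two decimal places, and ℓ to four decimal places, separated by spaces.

ρ = √(x²+y²) = √(0.003² + 0.119²) = 0.11904
φ = atan2(y, x) mod 360° = atan2(0.119, 0.003) = 88.5559°
|p|² = ρ² + z² = 0.11904² + 1.310² = 1.73027
κ = 2ρ / |p|² = 2×0.11904 / 1.73027 = 0.13759
θ = 2·atan2(ρ, z) = 2·atan2(0.11904, 1.310) = 0.18124 rad
ℓ = θ/κ = 0.18124/0.13759 = 1.31720

0.1376 88.56 1.3172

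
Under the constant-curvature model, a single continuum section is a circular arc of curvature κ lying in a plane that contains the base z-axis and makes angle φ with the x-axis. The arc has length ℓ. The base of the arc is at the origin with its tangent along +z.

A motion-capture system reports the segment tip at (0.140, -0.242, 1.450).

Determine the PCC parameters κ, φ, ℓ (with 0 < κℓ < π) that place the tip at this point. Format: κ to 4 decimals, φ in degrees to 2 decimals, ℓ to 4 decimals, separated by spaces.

ρ = √(x²+y²) = √(0.140² + -0.242²) = 0.27958
φ = atan2(y, x) mod 360° = atan2(-0.242, 0.140) = 300.0499°
|p|² = ρ² + z² = 0.27958² + 1.450² = 2.18066
κ = 2ρ / |p|² = 2×0.27958 / 2.18066 = 0.25642
θ = 2·atan2(ρ, z) = 2·atan2(0.27958, 1.450) = 0.38095 rad
ℓ = θ/κ = 0.38095/0.25642 = 1.48567

0.2564 300.05 1.4857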